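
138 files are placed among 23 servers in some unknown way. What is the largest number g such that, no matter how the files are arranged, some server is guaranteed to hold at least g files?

6

Pigeonhole: the 23 servers are the holes and the 138 files are the pigeons.
If every server held at most 5 files, the total would be at most 23 × 5 = 115, which is less than 138.
So some server holds at least ⌈138/23⌉ = 6 files.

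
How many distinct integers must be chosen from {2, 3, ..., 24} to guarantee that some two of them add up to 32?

16

A set avoiding the sum 32 can contain at most one of each pair {x, 32−x}, plus the 7 elements whose complement lies outside the range or equal to its own complement.
The integers 2, …, 16 (15 of them) are such a set: any two sum to at least 2+3 = 5 and at most 15+16 = 31 < 32.
Pigeonhole: any 16th integer completes one of the 8 pairs, so 16 choices force a sum of 32.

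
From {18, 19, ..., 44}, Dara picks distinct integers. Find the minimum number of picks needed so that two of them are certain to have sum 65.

16

Group the elements by complementary pair {x, 65−x}: {21,44}, {22,43}, {23,42}, …, giving 12 two-element pairs and 3 integers whose partner 65−x falls outside [18,44].
By the pigeonhole principle, treating each of those 15 groups as a pigeonhole, one can pick one integer per group — 15 integers — with no two summing to 65.
The 16th integer lands in an occupied pair, forcing a sum of 65.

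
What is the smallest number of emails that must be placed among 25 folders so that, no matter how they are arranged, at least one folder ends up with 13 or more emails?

301

With 300 emails one could put exactly 12 in each of the 25 folders, and no folder would reach 13.
By pigeonhole, one more email must land in a folder that already has 12, giving it 13.
So 25 × 12 + 1 = 301 emails are required.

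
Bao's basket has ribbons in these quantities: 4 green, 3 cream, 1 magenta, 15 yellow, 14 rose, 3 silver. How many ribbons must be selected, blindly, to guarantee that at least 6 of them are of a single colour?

An adversary could hand out at most 5 ribbons per colour (4 colours run out sooner): 4 + 3 + 1 + 5 + 5 + 3 = 21 ribbons and still no colour has 6.
By the pigeonhole principle, one more ribbon lands in a colour already at 5, so 22 draws are enough and 21 are not.

22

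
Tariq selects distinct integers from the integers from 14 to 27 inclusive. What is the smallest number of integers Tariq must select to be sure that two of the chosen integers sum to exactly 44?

Group the elements by complementary pair {x, 44−x}: {17,27}, {18,26}, {19,25}, …, giving 5 two-element pairs, the single value 22 (it cannot pair with itself since the integers are distinct), and 3 integers whose partner 44−x falls outside [14,27].
Treating each of those 9 groups as a pigeonhole, one can pick one integer per group — 9 integers — with no two summing to 44.
The 10th integer lands in an occupied pair, forcing a sum of 44.

10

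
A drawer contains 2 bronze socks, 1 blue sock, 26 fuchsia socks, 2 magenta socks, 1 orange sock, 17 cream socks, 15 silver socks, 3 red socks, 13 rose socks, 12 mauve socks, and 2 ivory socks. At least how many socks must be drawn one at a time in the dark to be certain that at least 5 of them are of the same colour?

32

An adversary could hand out at most 4 socks per colour (6 colours run out sooner): 2 + 1 + 4 + 2 + 1 + 4 + 4 + 3 + 4 + 4 + 2 = 31 socks and still no colour has 5.
Pigeonhole: one more sock lands in a colour already at 4, so 32 draws are enough and 31 are not.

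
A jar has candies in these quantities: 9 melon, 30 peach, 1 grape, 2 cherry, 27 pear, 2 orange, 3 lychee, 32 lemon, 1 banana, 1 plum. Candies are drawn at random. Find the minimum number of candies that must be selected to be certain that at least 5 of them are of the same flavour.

27

By pigeonhole, put each drawn candy into a box by flavour. The largest draw with every box below 5 takes min(count, 4) from each flavour; flavours with fewer than 4 contribute all they have.
Σ min(cᵢ, 4) = 4 + 4 + 1 + 2 + 4 + 2 + 3 + 4 + 1 + 1 = 26.
Draw number 26 + 1 = 27 must push one box to 5.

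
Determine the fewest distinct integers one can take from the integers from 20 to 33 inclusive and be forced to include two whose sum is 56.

Group the elements by complementary pair {x, 56−x}: {23,33}, {24,32}, {25,31}, …, giving 5 two-element pairs; the single value 28 (it cannot pair with itself since the integers are distinct); and 3 integers whose partner 56−x falls outside [20,33].
Pigeonhole: treating each of those 9 groups as a pigeonhole, one can pick one integer per group — 9 integers — with no two summing to 56.
The 10th integer lands in an occupied pair, forcing a sum of 56.

10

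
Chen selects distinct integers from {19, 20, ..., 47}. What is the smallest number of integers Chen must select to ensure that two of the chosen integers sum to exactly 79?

22

Group the elements by complementary pair {x, 79−x}: {32,47}, {33,46}, {34,45}, …, giving 8 two-element pairs and 13 integers whose partner 79−x falls outside [19,47].
Treating each of those 21 groups as a pigeonhole, one can pick one integer per group — 21 integers — with no two summing to 79.
The 22nd integer lands in an occupied pair, forcing a sum of 79.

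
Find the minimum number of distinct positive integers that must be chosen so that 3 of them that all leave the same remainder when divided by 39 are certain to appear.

79

The 39 residue classes mod 39 are the pigeonholes.
With 78 integers one could put 2 in each residue class and have no class reach 3.
The 79th integer pushes some class to 3, so 39·2 + 1 = 79.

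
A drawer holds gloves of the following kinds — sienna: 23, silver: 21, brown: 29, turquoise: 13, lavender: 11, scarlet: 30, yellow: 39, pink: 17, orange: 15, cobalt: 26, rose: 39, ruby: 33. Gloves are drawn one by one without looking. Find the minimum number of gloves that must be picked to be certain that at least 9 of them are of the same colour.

By pigeonhole, the 12 colours are the holes; the gloves drawn are the pigeons.
To avoid 9 of any one colour, the worst case takes at most 8 of each colour.
That gives 8 + 8 + 8 + 8 + 8 + 8 + 8 + 8 + 8 + 8 + 8 + 8 = 96 gloves with no colour reaching 9.
The next glove forces some colour to 9, so 96 + 1 = 97.

97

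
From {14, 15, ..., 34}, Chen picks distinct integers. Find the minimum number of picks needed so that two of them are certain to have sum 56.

Two chosen integers sum to 56 exactly when both halves of some pair {x, 56−x} with 22 ≤ x ≤ 56−x ≤ 34 are chosen — 6 such pairs.
The remaining 9 elements (those with no distinct partner in range) can never complete a 56-sum, so the worst case takes all of them and one from each pair: 9 + 6 = 15.
The 16th integer has to be the second member of some pair, so 15 + 1 = 16.

16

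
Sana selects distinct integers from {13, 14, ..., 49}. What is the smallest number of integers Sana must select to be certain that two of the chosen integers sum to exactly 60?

A set avoiding the sum 60 can contain at most one of each pair {x, 60−x}, plus the 3 elements whose complement lies outside the range or equal to its own complement.
The integers 30, …, 49 (20 of them) are such a set: any two sum to at least 30+31 = 61 > 60.
By pigeonhole, any 21st integer completes one of the 17 pairs, so 21 choices force a sum of 60.

21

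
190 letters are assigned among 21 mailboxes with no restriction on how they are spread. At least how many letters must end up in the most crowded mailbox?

Pigeonhole: the 21 mailboxes are the holes and the 190 letters are the pigeons.
If every mailbox held at most 9 letters, the total would be at most 21 × 9 = 189, which is less than 190.
So some mailbox holds at least ⌈190/21⌉ = 10 letters.

10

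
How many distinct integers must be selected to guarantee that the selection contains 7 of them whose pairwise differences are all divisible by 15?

91

Integers whose pairwise differences are multiples of 15 are exactly those sharing a remainder mod 15. By pigeonhole, the 15 residue classes mod 15 are the pigeonholes.
With 90 integers one could put 6 in each residue class and have no class reach 7.
The 91st integer pushes some class to 7, so 15·6 + 1 = 91.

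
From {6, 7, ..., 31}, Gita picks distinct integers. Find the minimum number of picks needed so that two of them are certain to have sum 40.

A set avoiding the sum 40 can contain at most one of each pair {x, 40−x}, plus the 4 elements whose complement lies outside the range or equal to its own complement.
The integers 6, …, 20 (15 of them) are such a set: any two sum to at least 6+7 = 13 and at most 19+20 = 39 < 40.
By the pigeonhole principle, any 16th integer completes one of the 11 pairs, so 16 choices force a sum of 40.

16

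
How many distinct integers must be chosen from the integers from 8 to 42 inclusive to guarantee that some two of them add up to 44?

22

Two chosen integers sum to 44 exactly when both halves of some pair {x, 44−x} with 8 ≤ x ≤ 44−x ≤ 36 are chosen — 14 such pairs.
The remaining 7 elements (those with no distinct partner in range) can never complete a 44-sum, so the worst case takes all of them and one from each pair: 7 + 14 = 21.
By pigeonhole, the 22nd integer has to be the second member of some pair, so 21 + 1 = 22.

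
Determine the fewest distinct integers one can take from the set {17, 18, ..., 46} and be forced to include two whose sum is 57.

19

A set avoiding the sum 57 can contain at most one of each pair {x, 57−x}, plus the 6 elements whose complement lies outside the range.
The integers 29, …, 46 (18 of them) are such a set: any two sum to at least 29+30 = 59 > 57.
By pigeonhole, any 19th integer completes one of the 12 pairs, so 19 choices force a sum of 57.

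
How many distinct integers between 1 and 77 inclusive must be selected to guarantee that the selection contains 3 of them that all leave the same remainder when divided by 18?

By pigeonhole, the 18 residue classes mod 18 are the pigeonholes.
With 36 integers one could put 2 in each residue class and have no class reach 3.
The 37th integer pushes some class to 3, so 18·2 + 1 = 37.

37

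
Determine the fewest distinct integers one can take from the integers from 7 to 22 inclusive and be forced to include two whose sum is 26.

11

Two chosen integers sum to 26 exactly when both halves of some pair {x, 26−x} with 7 ≤ x ≤ 26−x ≤ 19 are chosen — 6 such pairs.
The remaining 4 elements (those with no distinct partner in range) can never complete a 26-sum, so the worst case takes all of them and one from each pair: 4 + 6 = 10.
The 11th integer has to be the second member of some pair, so 10 + 1 = 11.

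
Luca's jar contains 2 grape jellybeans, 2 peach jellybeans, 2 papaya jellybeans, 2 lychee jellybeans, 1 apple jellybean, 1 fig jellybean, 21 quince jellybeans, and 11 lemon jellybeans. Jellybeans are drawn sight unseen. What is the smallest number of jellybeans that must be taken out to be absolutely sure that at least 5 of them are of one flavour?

By pigeonhole, put each drawn jellybean into a box by flavour. The largest draw with every box below 5 takes min(count, 4) from each flavour; flavours with fewer than 4 contribute all they have.
Σ min(cᵢ, 4) = 2 + 2 + 2 + 2 + 1 + 1 + 4 + 4 = 18.
Draw number 18 + 1 = 19 must push one box to 5.

19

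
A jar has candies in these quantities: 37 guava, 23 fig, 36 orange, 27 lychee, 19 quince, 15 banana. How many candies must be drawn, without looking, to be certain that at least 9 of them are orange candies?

In the worst case for collecting orange candies, every non-orange candy comes out first.
There are 37 + 23 + 27 + 19 + 15 = 121 non-orange candies altogether.
After those, each further candy must be orange, so 121 + 9 = 130 draws guarantee 9 orange candies.

130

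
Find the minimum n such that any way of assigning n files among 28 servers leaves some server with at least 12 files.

309

With 308 files one could put exactly 11 in each of the 28 servers, and no server would reach 12.
By the pigeonhole principle, one more file must land in a server that already has 11, giving it 12.
So 28 × 11 + 1 = 309 files are required.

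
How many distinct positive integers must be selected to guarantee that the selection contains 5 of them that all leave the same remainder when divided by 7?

29

By pigeonhole, the 7 residue classes mod 7 are the pigeonholes.
With 28 integers one could put 4 in each residue class and have no class reach 5.
The 29th integer pushes some class to 5, so 7·4 + 1 = 29.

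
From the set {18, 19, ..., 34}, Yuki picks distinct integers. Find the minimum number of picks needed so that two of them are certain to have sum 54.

11

Group the elements by complementary pair {x, 54−x}: {20,34}, {21,33}, {22,32}, …, giving 7 two-element pairs; the single value 27 (it cannot pair with itself since the integers are distinct); and 2 integers whose partner 54−x falls outside [18,34].
By pigeonhole, treating each of those 10 groups as a pigeonhole, one can pick one integer per group — 10 integers — with no two summing to 54.
The 11th integer lands in an occupied pair, forcing a sum of 54.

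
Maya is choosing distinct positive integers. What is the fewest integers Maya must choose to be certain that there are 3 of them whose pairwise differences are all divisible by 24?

49

Integers whose pairwise differences are multiples of 24 are exactly those sharing a remainder mod 24. The 24 residue classes mod 24 are the pigeonholes.
With 48 integers one could put 2 in each residue class and have no class reach 3.
The 49th integer pushes some class to 3, so 24·2 + 1 = 49.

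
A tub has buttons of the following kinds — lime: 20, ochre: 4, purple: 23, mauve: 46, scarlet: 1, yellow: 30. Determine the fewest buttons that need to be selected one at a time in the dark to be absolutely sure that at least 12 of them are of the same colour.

50

By pigeonhole, the 6 colours are the holes; the buttons drawn are the pigeons.
To avoid 12 of any one colour, the worst case takes at most 11 of each colour, or every button of a colour that has fewer than 11.
That gives 11 + 4 + 11 + 11 + 1 + 11 = 49 buttons with no colour reaching 12.
The next button forces some colour to 12, so 49 + 1 = 50.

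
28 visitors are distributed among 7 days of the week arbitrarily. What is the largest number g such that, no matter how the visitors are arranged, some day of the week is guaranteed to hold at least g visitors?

4

By the pigeonhole principle, the 7 days of the week are the holes and the 28 visitors are the pigeons.
If every day of the week held at most 3 visitors, the total would be at most 7 × 3 = 21, which is less than 28.
So some day of the week holds at least ⌈28/7⌉ = 4 visitors.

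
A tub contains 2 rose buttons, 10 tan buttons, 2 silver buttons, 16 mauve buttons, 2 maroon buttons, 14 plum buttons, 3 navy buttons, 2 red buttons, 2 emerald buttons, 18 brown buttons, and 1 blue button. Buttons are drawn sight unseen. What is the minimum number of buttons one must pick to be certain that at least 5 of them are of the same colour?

Pigeonhole: put each drawn button into a box by colour. The largest draw with every box below 5 takes min(count, 4) from each colour; colours with fewer than 4 contribute all they have.
Σ min(cᵢ, 4) = 2 + 4 + 2 + 4 + 2 + 4 + 3 + 2 + 2 + 4 + 1 = 30.
Draw number 30 + 1 = 31 must push one box to 5.

31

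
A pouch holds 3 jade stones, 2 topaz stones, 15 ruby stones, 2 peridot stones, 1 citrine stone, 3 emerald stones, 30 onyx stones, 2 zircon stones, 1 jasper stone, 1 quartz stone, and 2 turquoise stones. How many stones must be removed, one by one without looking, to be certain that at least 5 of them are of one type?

Pigeonhole: put each drawn stone into a box by type. The largest draw with every box below 5 takes min(count, 4) from each type; types with fewer than 4 contribute all they have.
Σ min(cᵢ, 4) = 3 + 2 + 4 + 2 + 1 + 3 + 4 + 2 + 1 + 1 + 2 = 25.
Draw number 25 + 1 = 26 must push one box to 5.

26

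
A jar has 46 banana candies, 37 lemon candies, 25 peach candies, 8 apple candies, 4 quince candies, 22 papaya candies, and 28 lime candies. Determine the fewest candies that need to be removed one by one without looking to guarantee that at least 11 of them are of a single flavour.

Pigeonhole: the 7 flavours are the holes; the candies drawn are the pigeons.
To avoid 11 of any one flavour, the worst case takes at most 10 of each flavour, or every candy of a flavour that has fewer than 10.
That gives 10 + 10 + 10 + 8 + 4 + 10 + 10 = 62 candies with no flavour reaching 11.
The next candy forces some flavour to 11, so 62 + 1 = 63.

63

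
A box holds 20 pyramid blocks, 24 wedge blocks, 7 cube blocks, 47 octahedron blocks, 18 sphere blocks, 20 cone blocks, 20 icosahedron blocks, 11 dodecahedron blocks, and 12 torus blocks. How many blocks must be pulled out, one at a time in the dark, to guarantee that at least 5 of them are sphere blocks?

In the worst case for collecting sphere blocks, every non-sphere block comes out first.
There are 20 + 24 + 7 + 47 + 20 + 20 + 11 + 12 = 161 non-sphere blocks altogether.
After those, each further block must be sphere, so 161 + 5 = 166 draws guarantee 5 sphere blocks.

166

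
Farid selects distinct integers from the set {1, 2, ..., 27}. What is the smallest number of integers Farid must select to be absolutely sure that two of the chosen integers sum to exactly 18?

Group the elements by complementary pair {x, 18−x}: {1,17}, {2,16}, {3,15}, …, giving 8 two-element pairs; the single value 9 (it cannot pair with itself since the integers are distinct); and 10 integers whose partner 18−x falls outside [1,27].
Pigeonhole: treating each of those 19 groups as a pigeonhole, one can pick one integer per group — 19 integers — with no two summing to 18.
The 20th integer lands in an occupied pair, forcing a sum of 18.

20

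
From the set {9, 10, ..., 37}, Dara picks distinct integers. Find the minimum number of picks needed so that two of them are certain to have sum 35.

Group the elements by complementary pair {x, 35−x}: {9,26}, {10,25}, {11,24}, …, giving 9 two-element pairs and 11 integers whose partner 35−x falls outside [9,37].
Treating each of those 20 groups as a pigeonhole, one can pick one integer per group — 20 integers — with no two summing to 35.
The 21st integer lands in an occupied pair, forcing a sum of 35.

21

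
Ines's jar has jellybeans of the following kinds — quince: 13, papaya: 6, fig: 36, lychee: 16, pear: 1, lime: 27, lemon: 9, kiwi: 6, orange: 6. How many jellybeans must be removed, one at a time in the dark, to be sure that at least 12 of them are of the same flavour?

73

An adversary could hand out at most 11 jellybeans per flavour (5 flavours run out sooner): 11 + 6 + 11 + 11 + 1 + 11 + 9 + 6 + 6 = 72 jellybeans and still no flavour has 12.
One more jellybean lands in a flavour already at 11, so 73 draws are enough and 72 are not.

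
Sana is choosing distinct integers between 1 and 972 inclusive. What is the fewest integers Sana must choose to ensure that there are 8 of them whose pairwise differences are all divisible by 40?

281

Integers whose pairwise differences are multiples of 40 are exactly those sharing a remainder mod 40. By the pigeonhole principle, the 40 residue classes mod 40 are the pigeonholes.
With 280 integers one could put 7 in each residue class and have no class reach 8.
The 281st integer pushes some class to 8, so 40·7 + 1 = 281.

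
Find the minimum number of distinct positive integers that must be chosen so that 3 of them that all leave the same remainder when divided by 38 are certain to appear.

77

By pigeonhole, the 38 residue classes mod 38 are the pigeonholes.
With 76 integers one could put 2 in each residue class and have no class reach 3.
The 77th integer pushes some class to 3, so 38·2 + 1 = 77.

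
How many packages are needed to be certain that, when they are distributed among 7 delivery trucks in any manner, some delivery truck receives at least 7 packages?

With 42 packages one could put exactly 6 in each of the 7 delivery trucks, and no delivery truck would reach 7.
Pigeonhole: one more package must land in a delivery truck that already has 6, giving it 7.
So 7 × 6 + 1 = 43 packages are required.

43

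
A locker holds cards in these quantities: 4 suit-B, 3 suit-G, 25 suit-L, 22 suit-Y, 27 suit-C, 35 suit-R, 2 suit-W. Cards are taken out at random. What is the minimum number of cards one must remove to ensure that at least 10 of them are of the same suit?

46

By the pigeonhole principle, the 7 suits are the holes; the cards drawn are the pigeons.
To avoid 10 of any one suit, the worst case takes at most 9 of each suit, or every card of a suit that has fewer than 9.
That gives 4 + 3 + 9 + 9 + 9 + 9 + 2 = 45 cards with no suit reaching 10.
The next card forces some suit to 10, so 45 + 1 = 46.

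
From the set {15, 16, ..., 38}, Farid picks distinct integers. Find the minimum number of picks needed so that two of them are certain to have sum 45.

17

A set avoiding the sum 45 can contain at most one of each pair {x, 45−x}, plus the 8 elements whose complement lies outside the range.
The integers 23, …, 38 (16 of them) are such a set: any two sum to at least 23+24 = 47 > 45.
By the pigeonhole principle, any 17th integer completes one of the 8 pairs, so 17 choices force a sum of 45.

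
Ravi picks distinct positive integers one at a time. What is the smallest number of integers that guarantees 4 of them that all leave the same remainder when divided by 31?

94

Pigeonhole: the 31 residue classes mod 31 are the pigeonholes.
With 93 integers one could put 3 in each residue class and have no class reach 4.
The 94th integer pushes some class to 4, so 31·3 + 1 = 94.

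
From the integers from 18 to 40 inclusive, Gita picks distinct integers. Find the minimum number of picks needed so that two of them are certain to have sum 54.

Two chosen integers sum to 54 exactly when both halves of some pair {x, 54−x} with 18 ≤ x ≤ 54−x ≤ 36 are chosen — 9 such pairs.
The remaining 5 elements (those with no distinct partner in range) can never complete a 54-sum, so the worst case takes all of them and one from each pair: 5 + 9 = 14.
By pigeonhole, the 15th integer has to be the second member of some pair, so 14 + 1 = 15.

15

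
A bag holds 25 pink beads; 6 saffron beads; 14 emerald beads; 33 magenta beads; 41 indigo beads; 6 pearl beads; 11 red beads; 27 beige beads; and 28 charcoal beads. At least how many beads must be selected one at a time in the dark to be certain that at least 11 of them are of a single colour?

Pigeonhole: the 9 colours are the holes; the beads drawn are the pigeons.
To avoid 11 of any one colour, the worst case takes at most 10 of each colour, or every bead of a colour that has fewer than 10.
That gives 10 + 6 + 10 + 10 + 10 + 6 + 10 + 10 + 10 = 82 beads with no colour reaching 11.
The next bead forces some colour to 11, so 82 + 1 = 83.

83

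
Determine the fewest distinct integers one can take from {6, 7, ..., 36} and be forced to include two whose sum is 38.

19

Group the elements by complementary pair {x, 38−x}: {6,32}, {7,31}, {8,30}, …, giving 13 two-element pairs, the single value 19 (it cannot pair with itself since the integers are distinct), and 4 integers whose partner 38−x falls outside [6,36].
By pigeonhole, treating each of those 18 groups as a pigeonhole, one can pick one integer per group — 18 integers — with no two summing to 38.
The 19th integer lands in an occupied pair, forcing a sum of 38.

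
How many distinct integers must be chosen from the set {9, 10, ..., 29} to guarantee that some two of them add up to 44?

15

A set avoiding the sum 44 can contain at most one of each pair {x, 44−x}, plus the 7 elements whose complement lies outside the range or equal to its own complement.
The integers 9, …, 22 (14 of them) are such a set: any two sum to at least 9+10 = 19 and at most 21+22 = 43 < 44.
Any 15th integer completes one of the 7 pairs, so 15 choices force a sum of 44.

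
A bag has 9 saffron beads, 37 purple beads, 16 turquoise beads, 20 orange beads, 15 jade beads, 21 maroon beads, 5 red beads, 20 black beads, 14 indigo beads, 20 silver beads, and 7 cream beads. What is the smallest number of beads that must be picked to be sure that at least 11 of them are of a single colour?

The 11 colours are the holes; the beads drawn are the pigeons.
To avoid 11 of any one colour, the worst case takes at most 10 of each colour, or every bead of a colour that has fewer than 10.
That gives 9 + 10 + 10 + 10 + 10 + 10 + 5 + 10 + 10 + 10 + 7 = 101 beads with no colour reaching 11.
The next bead forces some colour to 11, so 101 + 1 = 102.

102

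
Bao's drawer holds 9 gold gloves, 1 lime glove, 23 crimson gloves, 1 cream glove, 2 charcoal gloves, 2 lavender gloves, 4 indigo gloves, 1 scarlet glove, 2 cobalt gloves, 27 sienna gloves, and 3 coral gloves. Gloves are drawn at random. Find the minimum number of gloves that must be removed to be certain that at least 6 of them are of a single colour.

32

Put each drawn glove into a box by colour. The largest draw with every box below 6 takes min(count, 5) from each colour; colours with fewer than 5 contribute all they have.
Σ min(cᵢ, 5) = 5 + 1 + 5 + 1 + 2 + 2 + 4 + 1 + 2 + 5 + 3 = 31.
Draw number 31 + 1 = 32 must push one box to 6.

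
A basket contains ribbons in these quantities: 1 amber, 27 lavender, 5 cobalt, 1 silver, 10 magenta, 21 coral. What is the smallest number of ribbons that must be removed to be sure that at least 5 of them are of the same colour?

An adversary could hand out at most 4 ribbons per colour (amber, silver run out sooner): 1 + 4 + 4 + 1 + 4 + 4 = 18 ribbons and still no colour has 5.
By the pigeonhole principle, one more ribbon lands in a colour already at 4, so 19 draws are enough and 18 are not.

19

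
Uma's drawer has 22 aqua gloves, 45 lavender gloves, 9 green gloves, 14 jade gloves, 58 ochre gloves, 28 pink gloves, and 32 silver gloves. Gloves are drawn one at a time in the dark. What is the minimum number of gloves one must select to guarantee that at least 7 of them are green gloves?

206

In the worst case for collecting green gloves, every non-green glove comes out first.
There are 22 + 45 + 14 + 58 + 28 + 32 = 199 non-green gloves altogether.
After those, each further glove must be green, so 199 + 7 = 206 draws guarantee 7 green gloves.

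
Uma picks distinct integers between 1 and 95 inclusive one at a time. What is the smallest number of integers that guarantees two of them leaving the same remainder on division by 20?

The 20 residue classes mod 20 are the pigeonholes.
With 20 integers one could put 1 in each residue class and have no class reach 2.
The 21st integer pushes some class to 2, so 20·1 + 1 = 21.

21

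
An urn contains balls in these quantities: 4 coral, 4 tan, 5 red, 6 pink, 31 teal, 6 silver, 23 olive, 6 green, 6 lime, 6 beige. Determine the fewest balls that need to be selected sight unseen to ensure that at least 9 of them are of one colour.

60

Pigeonhole: put each drawn ball into a box by colour. The largest draw with every box below 9 takes min(count, 8) from each colour; colours with fewer than 8 contribute all they have.
Σ min(cᵢ, 8) = 4 + 4 + 5 + 6 + 8 + 6 + 8 + 6 + 6 + 6 = 59.
Draw number 59 + 1 = 60 must push one box to 9.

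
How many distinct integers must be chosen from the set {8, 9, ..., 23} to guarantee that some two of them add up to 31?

9

Two chosen integers sum to 31 exactly when both halves of some pair {x, 31−x} with 8 ≤ x ≤ 31−x ≤ 23 are chosen — 8 such pairs.
Every element belongs to one of those pairs, so the worst case picks one from each: 8 integers.
By pigeonhole, the 9th integer has to be the second member of some pair, so 8 + 1 = 9.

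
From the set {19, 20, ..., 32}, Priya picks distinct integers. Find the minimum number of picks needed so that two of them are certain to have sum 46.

11

Two chosen integers sum to 46 exactly when both halves of some pair {x, 46−x} with 19 ≤ x ≤ 46−x ≤ 27 are chosen — 4 such pairs.
The remaining 6 elements (those with no distinct partner in range) can never complete a 46-sum, so the worst case takes all of them and one from each pair: 6 + 4 = 10.
By the pigeonhole principle, the 11th integer has to be the second member of some pair, so 10 + 1 = 11.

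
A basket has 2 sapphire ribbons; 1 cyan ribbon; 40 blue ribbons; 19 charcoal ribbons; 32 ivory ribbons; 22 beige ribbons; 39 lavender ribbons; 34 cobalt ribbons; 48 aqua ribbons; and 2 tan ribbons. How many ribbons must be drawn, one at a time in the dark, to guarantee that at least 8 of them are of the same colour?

Put each drawn ribbon into a box by colour. The largest draw with every box below 8 takes min(count, 7) from each colour; colours with fewer than 7 contribute all they have.
Σ min(cᵢ, 7) = 2 + 1 + 7 + 7 + 7 + 7 + 7 + 7 + 7 + 2 = 54.
Draw number 54 + 1 = 55 must push one box to 8.

55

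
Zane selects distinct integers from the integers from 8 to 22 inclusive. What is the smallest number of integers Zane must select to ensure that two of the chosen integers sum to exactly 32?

Group the elements by complementary pair {x, 32−x}: {10,22}, {11,21}, {12,20}, …, giving 6 two-element pairs, the single value 16 (it cannot pair with itself since the integers are distinct), and 2 integers whose partner 32−x falls outside [8,22].
By pigeonhole, treating each of those 9 groups as a pigeonhole, one can pick one integer per group — 9 integers — with no two summing to 32.
The 10th integer lands in an occupied pair, forcing a sum of 32.

10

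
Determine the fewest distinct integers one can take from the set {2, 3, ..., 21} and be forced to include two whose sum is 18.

A set avoiding the sum 18 can contain at most one of each pair {x, 18−x}, plus the 6 elements whose complement lies outside the range or equal to its own complement.
The integers 9, …, 21 (13 of them) are such a set: any two sum to at least 9+10 = 19 > 18.
Pigeonhole: any 14th integer completes one of the 7 pairs, so 14 choices force a sum of 18.

14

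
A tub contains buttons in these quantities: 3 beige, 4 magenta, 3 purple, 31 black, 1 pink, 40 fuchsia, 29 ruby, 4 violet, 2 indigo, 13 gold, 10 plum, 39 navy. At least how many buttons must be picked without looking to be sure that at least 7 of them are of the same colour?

54

Put each drawn button into a box by colour. The largest draw with every box below 7 takes min(count, 6) from each colour; colours with fewer than 6 contribute all they have.
Σ min(cᵢ, 6) = 3 + 4 + 3 + 6 + 1 + 6 + 6 + 4 + 2 + 6 + 6 + 6 = 53.
Draw number 53 + 1 = 54 must push one box to 7.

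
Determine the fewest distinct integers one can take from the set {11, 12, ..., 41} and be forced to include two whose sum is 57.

Two chosen integers sum to 57 exactly when both halves of some pair {x, 57−x} with 16 ≤ x ≤ 57−x ≤ 41 are chosen — 13 such pairs.
The remaining 5 elements (those with no distinct partner in range) can never complete a 57-sum, so the worst case takes all of them and one from each pair: 5 + 13 = 18.
Pigeonhole: the 19th integer has to be the second member of some pair, so 18 + 1 = 19.

19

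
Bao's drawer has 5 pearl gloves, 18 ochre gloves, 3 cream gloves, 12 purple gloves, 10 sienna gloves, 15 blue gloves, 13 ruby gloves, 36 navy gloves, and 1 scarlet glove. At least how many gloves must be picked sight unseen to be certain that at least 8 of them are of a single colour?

52

The 9 colours are the holes; the gloves drawn are the pigeons.
To avoid 8 of any one colour, the worst case takes at most 7 of each colour, or every glove of a colour that has fewer than 7.
That gives 5 + 7 + 3 + 7 + 7 + 7 + 7 + 7 + 1 = 51 gloves with no colour reaching 8.
The next glove forces some colour to 8, so 51 + 1 = 52.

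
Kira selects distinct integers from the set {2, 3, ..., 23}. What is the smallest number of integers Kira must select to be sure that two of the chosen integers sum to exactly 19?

15

A set avoiding the sum 19 can contain at most one of each pair {x, 19−x}, plus the 6 elements whose complement lies outside the range.
The integers 10, …, 23 (14 of them) are such a set: any two sum to at least 10+11 = 21 > 19.
By pigeonhole, any 15th integer completes one of the 8 pairs, so 15 choices force a sum of 19.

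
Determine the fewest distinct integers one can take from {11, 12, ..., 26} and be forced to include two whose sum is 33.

11

Two chosen integers sum to 33 exactly when both halves of some pair {x, 33−x} with 11 ≤ x ≤ 33−x ≤ 22 are chosen — 6 such pairs.
The remaining 4 elements (those with no distinct partner in range) can never complete a 33-sum, so the worst case takes all of them and one from each pair: 4 + 6 = 10.
The 11th integer has to be the second member of some pair, so 10 + 1 = 11.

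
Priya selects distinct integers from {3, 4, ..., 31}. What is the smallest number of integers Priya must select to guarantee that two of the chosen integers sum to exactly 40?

19

Two chosen integers sum to 40 exactly when both halves of some pair {x, 40−x} with 9 ≤ x ≤ 40−x ≤ 31 are chosen — 11 such pairs.
The remaining 7 elements (those with no distinct partner in range) can never complete a 40-sum, so the worst case takes all of them and one from each pair: 7 + 11 = 18.
The 19th integer has to be the second member of some pair, so 18 + 1 = 19.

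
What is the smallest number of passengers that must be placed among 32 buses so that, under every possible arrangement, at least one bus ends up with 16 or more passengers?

With 480 passengers one could put exactly 15 in each of the 32 buses, and no bus would reach 16.
By pigeonhole, one more passenger must land in a bus that already has 15, giving it 16.
So 32 × 15 + 1 = 481 passengers are required.

481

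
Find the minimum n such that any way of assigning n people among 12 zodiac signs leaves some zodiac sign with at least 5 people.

With 48 people one could put exactly 4 in each of the 12 zodiac signs, and no zodiac sign would reach 5.
One more person must land in a zodiac sign that already has 4, giving it 5.
So 12 × 4 + 1 = 49 people are required.

49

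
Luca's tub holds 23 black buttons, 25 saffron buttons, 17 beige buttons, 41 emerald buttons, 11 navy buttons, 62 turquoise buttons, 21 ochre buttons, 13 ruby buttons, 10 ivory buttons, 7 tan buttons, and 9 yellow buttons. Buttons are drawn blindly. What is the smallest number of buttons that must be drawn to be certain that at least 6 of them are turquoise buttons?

183

In the worst case for collecting turquoise buttons, every non-turquoise button comes out first.
There are 23 + 25 + 17 + 41 + 11 + 21 + 13 + 10 + 7 + 9 = 177 non-turquoise buttons altogether.
After those, each further button must be turquoise, so 177 + 6 = 183 draws guarantee 6 turquoise buttons.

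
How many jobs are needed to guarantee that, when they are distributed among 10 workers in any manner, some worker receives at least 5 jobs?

41

With 40 jobs one could put exactly 4 in each of the 10 workers, and no worker would reach 5.
One more job must land in a worker that already has 4, giving it 5.
So 10 × 4 + 1 = 41 jobs are required.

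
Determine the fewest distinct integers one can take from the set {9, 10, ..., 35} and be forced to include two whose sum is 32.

Two chosen integers sum to 32 exactly when both halves of some pair {x, 32−x} with 9 ≤ x ≤ 32−x ≤ 23 are chosen — 7 such pairs.
The remaining 13 elements (those with no distinct partner in range) can never complete a 32-sum, so the worst case takes all of them and one from each pair: 13 + 7 = 20.
The 21st integer has to be the second member of some pair, so 20 + 1 = 21.

21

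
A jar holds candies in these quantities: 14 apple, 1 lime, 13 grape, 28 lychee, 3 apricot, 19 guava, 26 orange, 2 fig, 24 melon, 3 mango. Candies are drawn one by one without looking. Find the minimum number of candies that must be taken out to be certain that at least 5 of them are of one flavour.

34

The 10 flavours are the holes; the candies drawn are the pigeons.
To avoid 5 of any one flavour, the worst case takes at most 4 of each flavour, or every candy of a flavour that has fewer than 4.
That gives 4 + 1 + 4 + 4 + 3 + 4 + 4 + 2 + 4 + 3 = 33 candies with no flavour reaching 5.
The next candy forces some flavour to 5, so 33 + 1 = 34.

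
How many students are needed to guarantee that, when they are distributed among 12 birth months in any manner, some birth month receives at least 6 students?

61

With 60 students one could put exactly 5 in each of the 12 birth months, and no birth month would reach 6.
One more student must land in a birth month that already has 5, giving it 6.
So 12 × 5 + 1 = 61 students are required.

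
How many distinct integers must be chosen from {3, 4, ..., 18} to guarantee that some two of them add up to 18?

11

Two chosen integers sum to 18 exactly when both halves of some pair {x, 18−x} with 3 ≤ x ≤ 18−x ≤ 15 are chosen — 6 such pairs.
The remaining 4 elements (those with no distinct partner in range) can never complete a 18-sum, so the worst case takes all of them and one from each pair: 4 + 6 = 10.
By pigeonhole, the 11th integer has to be the second member of some pair, so 10 + 1 = 11.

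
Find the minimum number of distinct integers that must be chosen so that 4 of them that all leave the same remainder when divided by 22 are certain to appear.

67

The 22 residue classes mod 22 are the pigeonholes.
With 66 integers one could put 3 in each residue class and have no class reach 4.
The 67th integer pushes some class to 4, so 22·3 + 1 = 67.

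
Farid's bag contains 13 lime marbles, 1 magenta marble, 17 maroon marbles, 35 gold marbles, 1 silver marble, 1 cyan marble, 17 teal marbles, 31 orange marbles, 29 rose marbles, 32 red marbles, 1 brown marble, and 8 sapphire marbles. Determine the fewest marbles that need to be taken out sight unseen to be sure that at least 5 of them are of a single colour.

Pigeonhole: the 12 colours are the holes; the marbles drawn are the pigeons.
To avoid 5 of any one colour, the worst case takes at most 4 of each colour, or every marble of a colour that has fewer than 4.
That gives 4 + 1 + 4 + 4 + 1 + 1 + 4 + 4 + 4 + 4 + 1 + 4 = 36 marbles with no colour reaching 5.
The next marble forces some colour to 5, so 36 + 1 = 37.

37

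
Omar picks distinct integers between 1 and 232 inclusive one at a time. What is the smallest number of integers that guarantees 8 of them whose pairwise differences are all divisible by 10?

71

Integers whose pairwise differences are multiples of 10 are exactly those sharing a remainder mod 10. The 10 residue classes mod 10 are the pigeonholes.
With 70 integers one could put 7 in each residue class and have no class reach 8.
The 71st integer pushes some class to 8, so 10·7 + 1 = 71.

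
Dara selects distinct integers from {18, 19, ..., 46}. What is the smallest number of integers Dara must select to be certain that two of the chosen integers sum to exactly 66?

Two chosen integers sum to 66 exactly when both halves of some pair {x, 66−x} with 20 ≤ x ≤ 66−x ≤ 46 are chosen — 13 such pairs.
The remaining 3 elements (those with no distinct partner in range) can never complete a 66-sum, so the worst case takes all of them and one from each pair: 3 + 13 = 16.
Pigeonhole: the 17th integer has to be the second member of some pair, so 16 + 1 = 17.

17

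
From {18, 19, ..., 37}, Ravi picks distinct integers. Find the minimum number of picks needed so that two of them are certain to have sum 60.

14

A set avoiding the sum 60 can contain at most one of each pair {x, 60−x}, plus the 6 elements whose complement lies outside the range or equal to its own complement.
The integers 18, …, 30 (13 of them) are such a set: any two sum to at least 18+19 = 37 and at most 29+30 = 59 < 60.
By pigeonhole, any 14th integer completes one of the 7 pairs, so 14 choices force a sum of 60.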